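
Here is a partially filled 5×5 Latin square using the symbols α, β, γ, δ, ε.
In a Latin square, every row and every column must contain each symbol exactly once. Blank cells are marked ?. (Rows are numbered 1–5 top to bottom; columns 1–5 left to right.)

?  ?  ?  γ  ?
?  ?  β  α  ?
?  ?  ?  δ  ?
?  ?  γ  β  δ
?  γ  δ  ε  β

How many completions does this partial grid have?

Row 1, column 1: eliminating its row and column leaves {α, β, δ, ε}.
Row 1, column 2: eliminating its row and column leaves {α, β, δ, ε}.
Row 1, column 3: eliminating its row and column leaves {α, ε}.
Row 1, column 5: eliminating its row and column leaves {α, ε}.
Row 2, column 1: eliminating its row and column leaves {γ, δ, ε}.
Row 2, column 2: eliminating its row and column leaves {δ, ε}.
Row 2, column 5: eliminating its row and column leaves {γ, ε}.
Row 3, column 1: eliminating its row and column leaves {α, β, γ, ε}.
Row 3, column 2: eliminating its row and column leaves {α, β, ε}.
Row 3, column 3: eliminating its row and column leaves {α, ε}.
Row 3, column 5: eliminating its row and column leaves {α, γ, ε}.
Row 4, column 1: eliminating its row and column leaves {α, ε}.
Row 4, column 2: eliminating its row and column leaves {α, ε}.
Row 5, column 1: eliminating its row and column leaves {α}.
Enumerating the assignments across these blanks that avoid any row or column repeat gives 3 completions.

3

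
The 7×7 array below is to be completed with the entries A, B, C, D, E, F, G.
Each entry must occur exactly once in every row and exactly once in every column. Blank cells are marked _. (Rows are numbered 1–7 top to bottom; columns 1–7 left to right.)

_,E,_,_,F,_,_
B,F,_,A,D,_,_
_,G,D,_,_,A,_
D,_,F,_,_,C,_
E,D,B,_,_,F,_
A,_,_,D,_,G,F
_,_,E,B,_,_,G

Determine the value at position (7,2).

Row 2, column 6: row 2 has {A, B, D, F} and column 6 has {A, C, F, G}, leaving only E.
Row 2, column 7: row 2 has {A, B, D, E, F} and column 7 has {F, G}, leaving only C.
Row 2, column 3: row 2 has {A, B, C, D, E, F} and column 3 has {B, D, E, F}, leaving only G.
Row 5, column 7: row 5 has {B, D, E, F} and column 7 has {C, F, G}, leaving only A.
Row 6, column 3: row 6 has {A, D, F, G} and column 3 has {B, D, E, F, G}, leaving only C.
Row 1, column 3: row 1 has {E, F} and column 3 has {B, C, D, E, F, G}, leaving only A.
Row 6, column 2: row 6 has {A, C, D, F, G} and column 2 has {D, E, F, G}, leaving only B.
Row 4, column 2: row 4 has {C, D, F} and column 2 has {B, D, E, F, G}, leaving only A.
Row 7 already has {B, E, G} and column 2 already has {A, B, D, E, F, G}, so row 7, column 2 must be C.

C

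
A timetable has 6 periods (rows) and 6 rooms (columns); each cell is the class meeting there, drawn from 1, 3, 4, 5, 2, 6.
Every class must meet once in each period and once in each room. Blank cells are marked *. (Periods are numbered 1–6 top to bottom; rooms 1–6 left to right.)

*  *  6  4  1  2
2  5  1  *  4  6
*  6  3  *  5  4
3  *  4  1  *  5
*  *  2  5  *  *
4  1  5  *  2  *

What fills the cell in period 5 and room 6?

Period 1, room 1: period 1 has {1, 4, 2, 6} and room 1 has {3, 4, 2}, leaving only 5.
Period 1, room 2: period 1 has {1, 4, 5, 2, 6} and room 2 has {1, 5, 6}, leaving only 3.
Period 2, room 4: period 2 has {1, 4, 5, 2, 6} and room 4 has {1, 4, 5}, leaving only 3.
Period 3, room 1: period 3 has {3, 4, 5, 6} and room 1 has {3, 4, 5, 2}, leaving only 1.
Period 3, room 4: period 3 has {1, 3, 4, 5, 6} and room 4 has {1, 3, 4, 5}, leaving only 2.
Period 4, room 2: period 4 has {1, 3, 4, 5} and room 2 has {1, 3, 5, 6}, leaving only 2.
Period 4, room 5: period 4 has {1, 3, 4, 5, 2} and room 5 has {1, 4, 5, 2}, leaving only 6.
Period 5, room 1: period 5 has {5, 2} and room 1 has {1, 3, 4, 5, 2}, leaving only 6.
Period 5, room 2: period 5 has {5, 2, 6} and room 2 has {1, 3, 5, 2, 6}, leaving only 4.
Period 5, room 5: period 5 has {4, 5, 2, 6} and room 5 has {1, 4, 5, 2, 6}, leaving only 3.
Period 5 already has {3, 4, 5, 2, 6} and room 6 already has {4, 5, 2, 6}, so period 5, room 6 must be 1.

1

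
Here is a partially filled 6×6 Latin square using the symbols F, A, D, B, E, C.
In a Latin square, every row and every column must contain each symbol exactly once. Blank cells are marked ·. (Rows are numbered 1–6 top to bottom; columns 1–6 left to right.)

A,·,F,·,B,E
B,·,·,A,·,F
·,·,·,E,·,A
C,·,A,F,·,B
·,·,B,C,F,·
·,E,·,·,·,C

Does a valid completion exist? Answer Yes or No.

Row 1, column 4: row 1 has {F, A, B, E} and column 4 has {F, A, E, C}, so it must be D.
Row 1, column 2: row 1 has {F, A, D, B, E} and column 2 has {E}, so it must be C.
Row 2, column 2: row 2 has {F, A, B} and column 2 has {E, C}, so it must be D.
Now row 4, column 2: row 4 together with column 2 already contain {F, A, D, B, E, C} — every symbol — so nothing can go there. The grid has no valid completion.

No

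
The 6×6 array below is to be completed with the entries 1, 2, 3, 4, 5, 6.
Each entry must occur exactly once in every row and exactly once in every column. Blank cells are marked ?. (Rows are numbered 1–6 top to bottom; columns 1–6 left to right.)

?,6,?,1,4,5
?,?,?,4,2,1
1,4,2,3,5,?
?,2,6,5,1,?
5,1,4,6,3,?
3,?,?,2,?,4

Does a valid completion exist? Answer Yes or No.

No row or column among the givens repeats a symbol, and propagating forced cells runs into no contradiction.
One valid completion exists (for instance, 2 6 3 1 4 5 / 6 3 5 4 2 1 / 1 4 2 3 5 6 / 4 2 6 5 1 3 / 5 1 4 6 3 2 / 3 5 1 2 6 4).

Yes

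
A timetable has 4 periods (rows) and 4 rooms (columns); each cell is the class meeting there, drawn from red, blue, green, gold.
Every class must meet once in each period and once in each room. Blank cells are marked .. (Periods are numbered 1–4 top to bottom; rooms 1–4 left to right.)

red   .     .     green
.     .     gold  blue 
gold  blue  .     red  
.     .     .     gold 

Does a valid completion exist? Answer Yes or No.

No period or room among the givens repeats a symbol, and propagating forced cells runs into no contradiction.
One valid completion exists (for instance, red gold blue green / green red gold blue / gold blue green red / blue green red gold).

Yes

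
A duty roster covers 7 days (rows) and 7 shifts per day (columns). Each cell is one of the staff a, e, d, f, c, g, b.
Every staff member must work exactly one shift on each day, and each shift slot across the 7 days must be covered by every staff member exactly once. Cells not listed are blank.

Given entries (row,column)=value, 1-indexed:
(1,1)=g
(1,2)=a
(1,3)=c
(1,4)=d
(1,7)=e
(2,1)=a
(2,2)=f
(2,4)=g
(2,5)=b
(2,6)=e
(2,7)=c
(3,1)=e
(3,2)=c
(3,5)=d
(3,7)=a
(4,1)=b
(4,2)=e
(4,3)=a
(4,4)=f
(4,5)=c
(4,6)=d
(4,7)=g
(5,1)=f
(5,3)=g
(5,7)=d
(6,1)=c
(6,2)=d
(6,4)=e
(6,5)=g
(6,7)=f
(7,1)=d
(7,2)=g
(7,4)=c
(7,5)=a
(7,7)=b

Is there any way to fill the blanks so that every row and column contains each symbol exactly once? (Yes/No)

No day or shift among the givens repeats a symbol, and propagating forced cells runs into no contradiction.
One valid completion exists (for instance, g a c d f b e / a f d g b e c / e c f b d g a / b e a f c d g / f b g a e c d / c d b e g a f / d g e c a f b).

Yes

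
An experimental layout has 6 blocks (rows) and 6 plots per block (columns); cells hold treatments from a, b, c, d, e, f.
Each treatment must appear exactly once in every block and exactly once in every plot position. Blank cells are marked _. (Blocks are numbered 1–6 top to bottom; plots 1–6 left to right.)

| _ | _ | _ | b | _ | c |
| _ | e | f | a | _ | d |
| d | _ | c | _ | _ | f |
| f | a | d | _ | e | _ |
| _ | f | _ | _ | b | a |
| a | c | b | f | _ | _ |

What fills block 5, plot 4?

d

Block 1, plot 1: block 1 has {b, c} and plot 1 has {a, d, f}, leaving only e.
Block 1, plot 2: block 1 has {b, c, e} and plot 2 has {a, c, e, f}, leaving only d.
Block 1, plot 3: block 1 has {b, c, d, e} and plot 3 has {b, c, d, f}, leaving only a.
Block 1, plot 5: block 1 has {a, b, c, d, e} and plot 5 has {b, e}, leaving only f.
Block 2, plot 5: block 2 has {a, d, e, f} and plot 5 has {b, e, f}, leaving only c.
Block 2, plot 1: block 2 has {a, c, d, e, f} and plot 1 has {a, d, e, f}, leaving only b.
Block 3, plot 2: block 3 has {c, d, f} and plot 2 has {a, c, d, e, f}, leaving only b.
Block 3, plot 4: block 3 has {b, c, d, f} and plot 4 has {a, b, f}, leaving only e.
Block 3, plot 5: block 3 has {b, c, d, e, f} and plot 5 has {b, c, e, f}, leaving only a.
Block 4, plot 4: block 4 has {a, d, e, f} and plot 4 has {a, b, e, f}, leaving only c.
Block 5 already has {a, b, f} and plot 4 already has {a, b, c, e, f}, so block 5, plot 4 must be d.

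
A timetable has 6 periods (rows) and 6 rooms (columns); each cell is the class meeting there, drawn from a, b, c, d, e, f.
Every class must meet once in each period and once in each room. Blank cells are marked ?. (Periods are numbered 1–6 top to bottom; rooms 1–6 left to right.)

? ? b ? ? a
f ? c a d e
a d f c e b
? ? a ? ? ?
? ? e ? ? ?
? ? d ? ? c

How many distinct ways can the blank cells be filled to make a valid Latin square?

24

Period 1, room 1: eliminating its period and room leaves {c, d, e}.
Period 1, room 2: eliminating its period and room leaves {c, e, f}.
Period 1, room 4: eliminating its period and room leaves {d, e, f}.
Period 1, room 5: eliminating its period and room leaves {c, f}.
Period 2, room 2: eliminating its period and room leaves {b}.
Period 4, room 1: eliminating its period and room leaves {b, c, d, e}.
Period 4, room 2: eliminating its period and room leaves {b, c, e, f}.
Period 4, room 4: eliminating its period and room leaves {b, d, e, f}.
Period 4, room 5: eliminating its period and room leaves {b, c, f}.
Period 4, room 6: eliminating its period and room leaves {d, f}.
Period 5, room 1: eliminating its period and room leaves {b, c, d}.
Period 5, room 2: eliminating its period and room leaves {a, b, c, f}.
Period 5, room 4: eliminating its period and room leaves {b, d, f}.
Period 5, room 5: eliminating its period and room leaves {a, b, c, f}.
Period 5, room 6: eliminating its period and room leaves {d, f}.
Period 6, room 1: eliminating its period and room leaves {b, e}.
Period 6, room 2: eliminating its period and room leaves {a, b, e, f}.
Period 6, room 4: eliminating its period and room leaves {b, e, f}.
Period 6, room 5: eliminating its period and room leaves {a, b, f}.
Enumerating the assignments across these blanks that avoid any period or room repeat gives 24 completions.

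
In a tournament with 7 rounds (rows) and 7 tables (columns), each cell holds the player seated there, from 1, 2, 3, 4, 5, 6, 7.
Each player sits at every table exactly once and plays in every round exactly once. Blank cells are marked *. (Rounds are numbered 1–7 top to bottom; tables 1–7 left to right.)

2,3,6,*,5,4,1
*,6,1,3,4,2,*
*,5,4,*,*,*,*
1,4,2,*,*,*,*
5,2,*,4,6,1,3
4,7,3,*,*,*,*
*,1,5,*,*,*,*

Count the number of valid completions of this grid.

Round 1, table 4: eliminating its round and table leaves {7}.
Round 2, table 1: eliminating its round and table leaves {7}.
Round 2, table 7: eliminating its round and table leaves {5, 7}.
Round 3, table 1: eliminating its round and table leaves {3, 6, 7}.
Round 3, table 4: eliminating its round and table leaves {1, 2, 6, 7}.
Round 3, table 5: eliminating its round and table leaves {1, 2, 3, 7}.
Round 3, table 6: eliminating its round and table leaves {3, 6, 7}.
Round 3, table 7: eliminating its round and table leaves {2, 6, 7}.
Round 4, table 4: eliminating its round and table leaves {5, 6, 7}.
Round 4, table 5: eliminating its round and table leaves {3, 7}.
Round 4, table 6: eliminating its round and table leaves {3, 5, 6, 7}.
Round 4, table 7: eliminating its round and table leaves {5, 6, 7}.
Round 5, table 3: eliminating its round and table leaves {7}.
Round 6, table 4: eliminating its round and table leaves {1, 2, 5, 6}.
Round 6, table 5: eliminating its round and table leaves {1, 2}.
Round 6, table 6: eliminating its round and table leaves {5, 6}.
Round 6, table 7: eliminating its round and table leaves {2, 5, 6}.
Round 7, table 1: eliminating its round and table leaves {3, 6, 7}.
Round 7, table 4: eliminating its round and table leaves {2, 6, 7}.
Round 7, table 5: eliminating its round and table leaves {2, 3, 7}.
Round 7, table 6: eliminating its round and table leaves {3, 6, 7}.
Round 7, table 7: eliminating its round and table leaves {2, 4, 6, 7}.
Enumerating the assignments across these blanks that avoid any round or table repeat gives 7 completions.

7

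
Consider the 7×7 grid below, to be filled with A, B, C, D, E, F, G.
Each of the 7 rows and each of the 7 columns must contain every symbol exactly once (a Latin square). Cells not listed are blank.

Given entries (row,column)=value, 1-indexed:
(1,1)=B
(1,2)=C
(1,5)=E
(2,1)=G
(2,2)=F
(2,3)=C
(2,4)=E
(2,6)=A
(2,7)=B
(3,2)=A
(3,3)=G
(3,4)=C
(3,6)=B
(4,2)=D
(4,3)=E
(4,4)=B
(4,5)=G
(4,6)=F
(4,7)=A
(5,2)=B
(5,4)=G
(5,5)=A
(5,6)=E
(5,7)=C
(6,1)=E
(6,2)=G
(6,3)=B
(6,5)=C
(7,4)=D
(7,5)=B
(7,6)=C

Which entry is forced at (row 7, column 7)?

G

Row 2, column 5: row 2 has {A, B, C, E, F, G} and column 5 has {A, B, C, E, G}, leaving only D.
Row 3, column 5: row 3 has {A, B, C, G} and column 5 has {A, B, C, D, E, G}, leaving only F.
Row 3, column 1: row 3 has {A, B, C, F, G} and column 1 has {B, E, G}, leaving only D.
Row 3, column 7: row 3 has {A, B, C, D, F, G} and column 7 has {A, B, C}, leaving only E.
Row 4, column 1: row 4 has {A, B, D, E, F, G} and column 1 has {B, D, E, G}, leaving only C.
Row 5, column 1: row 5 has {A, B, C, E, G} and column 1 has {B, C, D, E, G}, leaving only F.
Row 5, column 3: row 5 has {A, B, C, E, F, G} and column 3 has {B, C, E, G}, leaving only D.
Row 6, column 6: row 6 has {B, C, E, G} and column 6 has {A, B, C, E, F}, leaving only D.
Row 1, column 6: row 1 has {B, C, E} and column 6 has {A, B, C, D, E, F}, leaving only G.
Row 6, column 7: row 6 has {B, C, D, E, G} and column 7 has {A, B, C, E}, leaving only F.
Row 7 already has {B, C, D} and column 7 already has {A, B, C, E, F}, so row 7, column 7 must be G.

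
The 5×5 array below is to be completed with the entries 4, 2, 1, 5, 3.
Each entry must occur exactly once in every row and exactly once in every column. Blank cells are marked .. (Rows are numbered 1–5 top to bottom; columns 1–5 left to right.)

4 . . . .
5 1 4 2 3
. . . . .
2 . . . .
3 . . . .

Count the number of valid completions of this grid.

56

Row 1, column 2: eliminating its row and column leaves {2, 5, 3}.
Row 1, column 3: eliminating its row and column leaves {2, 1, 5, 3}.
Row 1, column 4: eliminating its row and column leaves {1, 5, 3}.
Row 1, column 5: eliminating its row and column leaves {2, 1, 5}.
Row 3, column 1: eliminating its row and column leaves {1}.
Row 3, column 2: eliminating its row and column leaves {4, 2, 5, 3}.
Row 3, column 3: eliminating its row and column leaves {2, 1, 5, 3}.
Row 3, column 4: eliminating its row and column leaves {4, 1, 5, 3}.
Row 3, column 5: eliminating its row and column leaves {4, 2, 1, 5}.
Row 4, column 2: eliminating its row and column leaves {4, 5, 3}.
Row 4, column 3: eliminating its row and column leaves {1, 5, 3}.
Row 4, column 4: eliminating its row and column leaves {4, 1, 5, 3}.
Row 4, column 5: eliminating its row and column leaves {4, 1, 5}.
Row 5, column 2: eliminating its row and column leaves {4, 2, 5}.
Row 5, column 3: eliminating its row and column leaves {2, 1, 5}.
Row 5, column 4: eliminating its row and column leaves {4, 1, 5}.
Row 5, column 5: eliminating its row and column leaves {4, 2, 1, 5}.
Enumerating the assignments across these blanks that avoid any row or column repeat gives 56 completions.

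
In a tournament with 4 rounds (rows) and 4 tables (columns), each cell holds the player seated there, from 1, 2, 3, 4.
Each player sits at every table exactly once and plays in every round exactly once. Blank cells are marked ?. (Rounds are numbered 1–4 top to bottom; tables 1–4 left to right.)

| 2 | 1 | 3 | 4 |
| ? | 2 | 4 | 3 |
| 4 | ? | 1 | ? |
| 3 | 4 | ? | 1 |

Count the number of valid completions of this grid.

1

Round 2, table 1: eliminating its round and table leaves {1}.
Round 3, table 2: eliminating its round and table leaves {3}.
Round 3, table 4: eliminating its round and table leaves {2}.
Round 4, table 3: eliminating its round and table leaves {2}.
Only one assignment across all blanks avoids any round or table repeat, giving 1 completion.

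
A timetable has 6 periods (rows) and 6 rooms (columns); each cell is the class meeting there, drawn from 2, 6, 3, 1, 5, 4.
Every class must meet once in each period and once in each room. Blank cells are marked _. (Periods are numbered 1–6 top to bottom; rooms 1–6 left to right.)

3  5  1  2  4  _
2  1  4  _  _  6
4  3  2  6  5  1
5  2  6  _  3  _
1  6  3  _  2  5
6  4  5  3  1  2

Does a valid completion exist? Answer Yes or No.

No

Period 1, room 6: period 1 together with room 6 already contain {2, 6, 3, 1, 5, 4} — every symbol — so nothing can go there. The grid has no valid completion.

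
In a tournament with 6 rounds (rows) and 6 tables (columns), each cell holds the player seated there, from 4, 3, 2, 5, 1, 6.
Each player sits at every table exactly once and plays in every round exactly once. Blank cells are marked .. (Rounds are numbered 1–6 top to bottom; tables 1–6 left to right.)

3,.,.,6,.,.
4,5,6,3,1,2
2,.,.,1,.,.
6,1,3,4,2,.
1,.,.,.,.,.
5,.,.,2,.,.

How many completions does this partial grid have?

24

Round 1, table 2: eliminating its round and table leaves {4, 2}.
Round 1, table 3: eliminating its round and table leaves {4, 2, 5, 1}.
Round 1, table 5: eliminating its round and table leaves {4, 5}.
Round 1, table 6: eliminating its round and table leaves {4, 5, 1}.
Round 3, table 2: eliminating its round and table leaves {4, 3, 6}.
Round 3, table 3: eliminating its round and table leaves {4, 5}.
Round 3, table 5: eliminating its round and table leaves {4, 3, 5, 6}.
Round 3, table 6: eliminating its round and table leaves {4, 3, 5, 6}.
Round 4, table 6: eliminating its round and table leaves {5}.
Round 5, table 2: eliminating its round and table leaves {4, 3, 2, 6}.
Round 5, table 3: eliminating its round and table leaves {4, 2, 5}.
Round 5, table 4: eliminating its round and table leaves {5}.
Round 5, table 5: eliminating its round and table leaves {4, 3, 5, 6}.
Round 5, table 6: eliminating its round and table leaves {4, 3, 5, 6}.
Round 6, table 2: eliminating its round and table leaves {4, 3, 6}.
Round 6, table 3: eliminating its round and table leaves {4, 1}.
Round 6, table 5: eliminating its round and table leaves {4, 3, 6}.
Round 6, table 6: eliminating its round and table leaves {4, 3, 1, 6}.
Enumerating the assignments across these blanks that avoid any round or table repeat gives 24 completions.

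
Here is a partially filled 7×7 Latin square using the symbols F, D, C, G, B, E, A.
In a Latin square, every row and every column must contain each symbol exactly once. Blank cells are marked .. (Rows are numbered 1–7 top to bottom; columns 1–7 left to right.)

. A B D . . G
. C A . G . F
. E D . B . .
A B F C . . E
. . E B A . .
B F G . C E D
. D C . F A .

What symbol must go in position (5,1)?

Row 1, column 5: row 1 has {D, G, B, A} and column 5 has {F, C, G, B, A}, leaving only E.
Row 2, column 4: row 2 has {F, C, G, A} and column 4 has {D, C, B}, leaving only E.
Row 2, column 1: row 2 has {F, C, G, E, A} and column 1 has {B, A}, leaving only D.
Row 2, column 6: row 2 has {F, D, C, G, E, A} and column 6 has {E, A}, leaving only B.
Row 4, column 5: row 4 has {F, C, B, E, A} and column 5 has {F, C, G, B, E, A}, leaving only D.
Row 4, column 6: row 4 has {F, D, C, B, E, A} and column 6 has {B, E, A}, leaving only G.
Row 5, column 2: row 5 has {B, E, A} and column 2 has {F, D, C, B, E, A}, leaving only G.
Row 5, column 7: row 5 has {G, B, E, A} and column 7 has {F, D, G, E}, leaving only C.
Row 5 already has {C, G, B, E, A} and column 1 already has {D, B, A}, so row 5, column 1 must be F.

F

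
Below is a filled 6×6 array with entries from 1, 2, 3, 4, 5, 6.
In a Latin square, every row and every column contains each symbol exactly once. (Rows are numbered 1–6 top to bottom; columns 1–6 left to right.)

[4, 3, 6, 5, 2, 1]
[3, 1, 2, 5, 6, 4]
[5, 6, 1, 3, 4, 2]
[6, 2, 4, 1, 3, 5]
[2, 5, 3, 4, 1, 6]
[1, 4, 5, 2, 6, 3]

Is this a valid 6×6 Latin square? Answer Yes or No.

No

Every row is a permutation, but column 4 contains 5 twice (at rows 1 and 2).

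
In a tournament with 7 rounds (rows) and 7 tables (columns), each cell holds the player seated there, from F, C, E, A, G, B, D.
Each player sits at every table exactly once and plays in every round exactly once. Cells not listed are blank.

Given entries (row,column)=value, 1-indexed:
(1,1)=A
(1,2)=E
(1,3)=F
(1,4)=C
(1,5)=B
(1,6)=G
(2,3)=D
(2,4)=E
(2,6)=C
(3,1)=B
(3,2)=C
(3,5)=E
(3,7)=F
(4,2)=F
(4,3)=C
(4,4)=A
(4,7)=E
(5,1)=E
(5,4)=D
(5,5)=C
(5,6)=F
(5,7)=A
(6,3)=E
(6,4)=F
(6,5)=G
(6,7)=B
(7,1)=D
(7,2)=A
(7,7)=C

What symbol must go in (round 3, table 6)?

D

Round 1, table 7: round 1 has {F, C, E, A, G, B} and table 7 has {F, C, E, A, B}, leaving only D.
Round 2, table 7: round 2 has {C, E, D} and table 7 has {F, C, E, A, B, D}, leaving only G.
Round 2, table 1: round 2 has {C, E, G, D} and table 1 has {E, A, B, D}, leaving only F.
Round 2, table 2: round 2 has {F, C, E, G, D} and table 2 has {F, C, E, A}, leaving only B.
Round 2, table 5: round 2 has {F, C, E, G, B, D} and table 5 has {C, E, G, B}, leaving only A.
Round 3, table 4: round 3 has {F, C, E, B} and table 4 has {F, C, E, A, D}, leaving only G.
Round 3, table 3: round 3 has {F, C, E, G, B} and table 3 has {F, C, E, D}, leaving only A.
Round 3 already has {F, C, E, A, G, B} and table 6 already has {F, C, G}, so round 3, table 6 must be D.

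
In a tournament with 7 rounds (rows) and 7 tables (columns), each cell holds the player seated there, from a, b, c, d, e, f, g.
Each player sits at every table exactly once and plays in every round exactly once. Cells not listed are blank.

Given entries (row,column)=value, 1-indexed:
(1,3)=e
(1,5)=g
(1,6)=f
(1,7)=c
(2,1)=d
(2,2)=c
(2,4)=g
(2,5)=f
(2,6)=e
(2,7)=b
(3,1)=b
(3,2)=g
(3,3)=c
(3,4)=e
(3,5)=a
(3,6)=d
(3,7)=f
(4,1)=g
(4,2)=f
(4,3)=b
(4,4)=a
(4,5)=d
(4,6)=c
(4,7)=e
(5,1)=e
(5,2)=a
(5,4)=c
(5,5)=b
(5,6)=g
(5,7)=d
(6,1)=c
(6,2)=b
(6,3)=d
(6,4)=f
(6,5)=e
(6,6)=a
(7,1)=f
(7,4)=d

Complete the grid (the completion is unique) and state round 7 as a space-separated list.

f e g d c b a

Round 7, table 2: round 7 has {d, f} and table 2 has {a, b, c, f, g}, leaving only e.
Round 7, table 5: round 7 has {d, e, f} and table 5 has {a, b, d, e, f, g}, leaving only c.
Round 7, table 6: round 7 has {c, d, e, f} and table 6 has {a, c, d, e, f, g}, leaving only b.
Round 1, table 1: round 1 has {c, e, f, g} and table 1 has {b, c, d, e, f, g}, leaving only a.
Round 1, table 2: round 1 has {a, c, e, f, g} and table 2 has {a, b, c, e, f, g}, leaving only d.
Round 1, table 4: round 1 has {a, c, d, e, f, g} and table 4 has {a, c, d, e, f, g}, leaving only b.
Round 2, table 3: round 2 has {b, c, d, e, f, g} and table 3 has {b, c, d, e}, leaving only a.
Round 7, table 3: round 7 has {b, c, d, e, f} and table 3 has {a, b, c, d, e}, leaving only g.
Round 7, table 7: round 7 has {b, c, d, e, f, g} and table 7 has {b, c, d, e, f}, leaving only a.
So round 7 reads: f e g d c b a.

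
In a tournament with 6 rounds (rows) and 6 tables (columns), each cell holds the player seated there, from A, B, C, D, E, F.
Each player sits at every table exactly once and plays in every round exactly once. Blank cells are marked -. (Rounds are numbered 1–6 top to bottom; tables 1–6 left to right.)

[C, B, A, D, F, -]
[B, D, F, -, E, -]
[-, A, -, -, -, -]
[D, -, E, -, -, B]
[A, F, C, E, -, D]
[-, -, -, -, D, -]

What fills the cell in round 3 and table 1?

Round 1, table 6: round 1 has {A, B, C, D, F} and table 6 has {B, D}, leaving only E.
Round 4, table 2: round 4 has {B, D, E} and table 2 has {A, B, D, F}, leaving only C.
Round 4, table 5: round 4 has {B, C, D, E} and table 5 has {D, E, F}, leaving only A.
Round 4, table 4: round 4 has {A, B, C, D, E} and table 4 has {D, E}, leaving only F.
Round 5, table 5: round 5 has {A, C, D, E, F} and table 5 has {A, D, E, F}, leaving only B.
Round 3, table 5: round 3 has {A} and table 5 has {A, B, D, E, F}, leaving only C.
Round 3, table 4: round 3 has {A, C} and table 4 has {D, E, F}, leaving only B.
Round 3, table 3: round 3 has {A, B, C} and table 3 has {A, C, E, F}, leaving only D.
Round 3, table 6: round 3 has {A, B, C, D} and table 6 has {B, D, E}, leaving only F.
Round 3 already has {A, B, C, D, F} and table 1 already has {A, B, C, D}, so round 3, table 1 must be E.

E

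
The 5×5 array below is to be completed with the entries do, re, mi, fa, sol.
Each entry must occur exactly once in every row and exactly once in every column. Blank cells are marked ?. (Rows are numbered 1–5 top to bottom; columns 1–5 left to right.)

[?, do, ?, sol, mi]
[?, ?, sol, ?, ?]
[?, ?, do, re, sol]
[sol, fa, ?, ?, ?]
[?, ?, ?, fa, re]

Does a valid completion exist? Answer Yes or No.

No row or column among the givens repeats a symbol, and propagating forced cells runs into no contradiction.
One valid completion exists (for instance, re do fa sol mi / mi re sol do fa / fa mi do re sol / sol fa re mi do / do sol mi fa re).

Yes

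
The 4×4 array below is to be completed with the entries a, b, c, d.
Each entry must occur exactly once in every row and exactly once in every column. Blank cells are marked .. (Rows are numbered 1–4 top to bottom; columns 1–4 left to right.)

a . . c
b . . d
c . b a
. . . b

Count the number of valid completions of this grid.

Row 1, column 2: eliminating its row and column leaves {b, d}.
Row 1, column 3: eliminating its row and column leaves {d}.
Row 2, column 2: eliminating its row and column leaves {a, c}.
Row 2, column 3: eliminating its row and column leaves {a, c}.
Row 3, column 2: eliminating its row and column leaves {d}.
Row 4, column 1: eliminating its row and column leaves {d}.
Row 4, column 2: eliminating its row and column leaves {a, c, d}.
Row 4, column 3: eliminating its row and column leaves {a, c, d}.
Enumerating the assignments across these blanks that avoid any row or column repeat gives 2 completions.

2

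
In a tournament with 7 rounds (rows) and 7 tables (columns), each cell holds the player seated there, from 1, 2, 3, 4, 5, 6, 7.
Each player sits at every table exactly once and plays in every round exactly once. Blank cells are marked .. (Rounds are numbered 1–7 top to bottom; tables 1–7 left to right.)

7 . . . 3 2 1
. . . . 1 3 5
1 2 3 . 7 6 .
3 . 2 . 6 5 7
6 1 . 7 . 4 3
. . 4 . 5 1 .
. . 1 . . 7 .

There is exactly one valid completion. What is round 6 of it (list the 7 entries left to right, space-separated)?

2 7 4 3 5 1 6

Round 6, table 1: round 6 has {1, 4, 5} and table 1 has {1, 3, 6, 7}, leaving only 2.
Round 6, table 7: round 6 has {1, 2, 4, 5} and table 7 has {1, 3, 5, 7}, leaving only 6.
Round 6, table 4: round 6 has {1, 2, 4, 5, 6} and table 4 has {7}, leaving only 3.
Round 6, table 2: round 6 has {1, 2, 3, 4, 5, 6} and table 2 has {1, 2}, leaving only 7.
So round 6 reads: 2 7 4 3 5 1 6.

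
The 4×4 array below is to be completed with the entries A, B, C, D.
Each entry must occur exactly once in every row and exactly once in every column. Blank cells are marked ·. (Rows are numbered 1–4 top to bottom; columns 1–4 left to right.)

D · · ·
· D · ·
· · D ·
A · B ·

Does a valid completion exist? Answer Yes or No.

No row or column among the givens repeats a symbol, and propagating forced cells runs into no contradiction.
One valid completion exists (for instance, D B C A / B D A C / C A D B / A C B D).

Yes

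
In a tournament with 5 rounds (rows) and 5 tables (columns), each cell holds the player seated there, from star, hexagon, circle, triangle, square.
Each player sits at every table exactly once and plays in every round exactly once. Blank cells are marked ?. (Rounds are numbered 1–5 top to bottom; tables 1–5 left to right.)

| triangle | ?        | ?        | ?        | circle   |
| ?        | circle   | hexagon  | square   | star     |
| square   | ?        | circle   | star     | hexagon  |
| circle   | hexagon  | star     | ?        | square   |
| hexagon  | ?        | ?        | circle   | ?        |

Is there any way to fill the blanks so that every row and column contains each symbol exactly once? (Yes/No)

Round 2, table 1: round 2 together with table 1 already contain {star, hexagon, circle, triangle, square} — every symbol — so nothing can go there. The grid has no valid completion.

No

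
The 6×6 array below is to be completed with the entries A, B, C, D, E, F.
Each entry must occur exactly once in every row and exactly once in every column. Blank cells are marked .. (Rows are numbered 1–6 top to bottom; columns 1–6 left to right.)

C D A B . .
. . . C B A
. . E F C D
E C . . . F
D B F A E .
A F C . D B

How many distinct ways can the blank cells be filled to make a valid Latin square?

Row 1, column 5: eliminating its row and column leaves {F}.
Row 1, column 6: eliminating its row and column leaves {E}.
Row 2, column 1: eliminating its row and column leaves {F}.
Row 2, column 2: eliminating its row and column leaves {E}.
Row 2, column 3: eliminating its row and column leaves {D}.
Row 3, column 1: eliminating its row and column leaves {B}.
Row 3, column 2: eliminating its row and column leaves {A}.
Row 4, column 3: eliminating its row and column leaves {B, D}.
Row 4, column 4: eliminating its row and column leaves {D}.
Row 4, column 5: eliminating its row and column leaves {A}.
Row 5, column 6: eliminating its row and column leaves {C}.
Row 6, column 4: eliminating its row and column leaves {E}.
Only one assignment across all blanks avoids any row or column repeat, giving 1 completion.

1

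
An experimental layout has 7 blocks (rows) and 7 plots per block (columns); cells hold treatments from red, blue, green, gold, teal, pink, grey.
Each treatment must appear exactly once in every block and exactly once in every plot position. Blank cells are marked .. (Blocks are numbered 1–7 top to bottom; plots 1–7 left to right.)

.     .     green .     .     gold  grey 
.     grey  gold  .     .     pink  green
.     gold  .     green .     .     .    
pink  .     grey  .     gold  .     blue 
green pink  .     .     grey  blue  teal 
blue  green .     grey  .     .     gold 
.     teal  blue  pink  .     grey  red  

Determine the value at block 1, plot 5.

Block 3, plot 7: block 3 has {green, gold} and plot 7 has {red, blue, green, gold, teal, grey}, leaving only pink.
Block 4, plot 2: block 4 has {blue, gold, pink, grey} and plot 2 has {green, gold, teal, pink, grey}, leaving only red.
Block 1, plot 2: block 1 has {green, gold, grey} and plot 2 has {red, green, gold, teal, pink, grey}, leaving only blue.
Block 4, plot 4: block 4 has {red, blue, gold, pink, grey} and plot 4 has {green, pink, grey}, leaving only teal.
Block 1, plot 4: block 1 has {blue, green, gold, grey} and plot 4 has {green, teal, pink, grey}, leaving only red.
Block 1, plot 1: block 1 has {red, blue, green, gold, grey} and plot 1 has {blue, green, pink}, leaving only teal.
Block 1 already has {red, blue, green, gold, teal, grey} and plot 5 already has {gold, grey}, so block 1, plot 5 must be pink.

pink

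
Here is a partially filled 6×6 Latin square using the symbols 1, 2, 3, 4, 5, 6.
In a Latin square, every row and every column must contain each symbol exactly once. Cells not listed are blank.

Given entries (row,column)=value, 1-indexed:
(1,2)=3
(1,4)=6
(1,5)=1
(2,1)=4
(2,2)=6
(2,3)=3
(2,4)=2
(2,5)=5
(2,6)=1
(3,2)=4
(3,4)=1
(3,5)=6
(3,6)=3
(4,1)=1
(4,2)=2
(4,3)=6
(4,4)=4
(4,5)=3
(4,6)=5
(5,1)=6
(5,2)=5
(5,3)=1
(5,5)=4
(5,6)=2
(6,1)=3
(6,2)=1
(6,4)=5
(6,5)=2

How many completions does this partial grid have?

Row 1, column 1: eliminating its row and column leaves {2, 5}.
Row 1, column 3: eliminating its row and column leaves {2, 4, 5}.
Row 1, column 6: eliminating its row and column leaves {4}.
Row 3, column 1: eliminating its row and column leaves {2, 5}.
Row 3, column 3: eliminating its row and column leaves {2, 5}.
Row 5, column 4: eliminating its row and column leaves {3}.
Row 6, column 3: eliminating its row and column leaves {4}.
Row 6, column 6: eliminating its row and column leaves {4, 6}.
Enumerating the assignments across these blanks that avoid any row or column repeat gives 2 completions.

2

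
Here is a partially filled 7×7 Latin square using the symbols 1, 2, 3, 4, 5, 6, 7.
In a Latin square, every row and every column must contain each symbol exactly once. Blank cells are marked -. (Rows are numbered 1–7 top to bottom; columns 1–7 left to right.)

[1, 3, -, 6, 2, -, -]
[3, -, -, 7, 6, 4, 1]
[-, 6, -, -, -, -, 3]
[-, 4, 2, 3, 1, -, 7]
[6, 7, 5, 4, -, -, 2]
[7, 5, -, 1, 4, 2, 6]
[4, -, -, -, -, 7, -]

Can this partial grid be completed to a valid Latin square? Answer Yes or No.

Row 2, column 3: row 2 together with column 3 already contain {1, 2, 3, 4, 5, 6, 7} — every symbol — so nothing can go there. The grid has no valid completion.

No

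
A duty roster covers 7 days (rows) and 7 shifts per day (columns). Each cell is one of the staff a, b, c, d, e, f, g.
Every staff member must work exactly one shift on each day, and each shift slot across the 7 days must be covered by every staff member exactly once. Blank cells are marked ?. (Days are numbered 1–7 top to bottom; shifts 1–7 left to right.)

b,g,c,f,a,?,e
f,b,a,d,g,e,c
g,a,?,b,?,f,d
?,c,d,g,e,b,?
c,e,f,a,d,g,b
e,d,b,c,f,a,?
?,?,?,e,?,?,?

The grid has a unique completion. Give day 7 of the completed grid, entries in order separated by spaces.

d f g e b c a

Day 7, shift 2: day 7 has {e} and shift 2 has {a, b, c, d, e, g}, leaving only f.
Day 7, shift 3: day 7 has {e, f} and shift 3 has {a, b, c, d, f}, leaving only g.
Day 7, shift 7: day 7 has {e, f, g} and shift 7 has {b, c, d, e}, leaving only a.
Day 7, shift 1: day 7 has {a, e, f, g} and shift 1 has {b, c, e, f, g}, leaving only d.
Day 7, shift 6: day 7 has {a, d, e, f, g} and shift 6 has {a, b, e, f, g}, leaving only c.
Day 7, shift 5: day 7 has {a, c, d, e, f, g} and shift 5 has {a, d, e, f, g}, leaving only b.
So day 7 reads: d f g e b c a.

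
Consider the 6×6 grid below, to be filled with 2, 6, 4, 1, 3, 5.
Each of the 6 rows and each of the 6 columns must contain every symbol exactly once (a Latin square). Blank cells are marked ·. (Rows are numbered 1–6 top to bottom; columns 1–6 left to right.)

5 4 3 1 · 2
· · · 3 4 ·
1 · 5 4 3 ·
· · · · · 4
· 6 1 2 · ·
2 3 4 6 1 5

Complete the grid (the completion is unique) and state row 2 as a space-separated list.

Row 2, column 1: row 2 has {4, 3} and column 1 has {2, 1, 5}, leaving only 6.
Row 2, column 3: row 2 has {6, 4, 3} and column 3 has {4, 1, 3, 5}, leaving only 2.
Row 2, column 6: row 2 has {2, 6, 4, 3} and column 6 has {2, 4, 5}, leaving only 1.
Row 2, column 2: row 2 has {2, 6, 4, 1, 3} and column 2 has {6, 4, 3}, leaving only 5.
So row 2 reads: 6 5 2 3 4 1.

6 5 2 3 4 1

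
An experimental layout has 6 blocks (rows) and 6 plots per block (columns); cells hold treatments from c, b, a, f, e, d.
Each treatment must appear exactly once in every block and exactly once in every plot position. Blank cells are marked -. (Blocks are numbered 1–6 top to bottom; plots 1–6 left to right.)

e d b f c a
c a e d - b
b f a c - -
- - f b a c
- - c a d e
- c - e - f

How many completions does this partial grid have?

1

Block 2, plot 5: eliminating its block and plot leaves {f}.
Block 3, plot 5: eliminating its block and plot leaves {e}.
Block 3, plot 6: eliminating its block and plot leaves {d}.
Block 4, plot 1: eliminating its block and plot leaves {d}.
Block 4, plot 2: eliminating its block and plot leaves {e}.
Block 5, plot 1: eliminating its block and plot leaves {f}.
Block 5, plot 2: eliminating its block and plot leaves {b}.
Block 6, plot 1: eliminating its block and plot leaves {a, d}.
Block 6, plot 3: eliminating its block and plot leaves {d}.
Block 6, plot 5: eliminating its block and plot leaves {b}.
Only one assignment across all blanks avoids any block or plot repeat, giving 1 completion.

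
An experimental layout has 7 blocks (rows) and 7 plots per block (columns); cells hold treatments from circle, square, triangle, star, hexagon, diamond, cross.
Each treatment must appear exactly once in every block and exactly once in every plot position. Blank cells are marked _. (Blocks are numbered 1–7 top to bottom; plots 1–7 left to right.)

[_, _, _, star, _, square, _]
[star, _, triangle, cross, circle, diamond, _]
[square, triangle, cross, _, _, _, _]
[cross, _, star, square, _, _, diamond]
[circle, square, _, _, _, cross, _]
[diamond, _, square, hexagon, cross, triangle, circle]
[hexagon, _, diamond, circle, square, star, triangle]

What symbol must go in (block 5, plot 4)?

Block 1, plot 1: block 1 has {square, star} and plot 1 has {circle, square, star, hexagon, diamond, cross}, leaving only triangle.
Block 2, plot 2: block 2 has {circle, triangle, star, diamond, cross} and plot 2 has {square, triangle}, leaving only hexagon.
Block 2, plot 7: block 2 has {circle, triangle, star, hexagon, diamond, cross} and plot 7 has {circle, triangle, diamond}, leaving only square.
Block 3, plot 4: block 3 has {square, triangle, cross} and plot 4 has {circle, square, star, hexagon, cross}, leaving only diamond.
Block 5 already has {circle, square, cross} and plot 4 already has {circle, square, star, hexagon, diamond, cross}, so block 5, plot 4 must be triangle.

triangle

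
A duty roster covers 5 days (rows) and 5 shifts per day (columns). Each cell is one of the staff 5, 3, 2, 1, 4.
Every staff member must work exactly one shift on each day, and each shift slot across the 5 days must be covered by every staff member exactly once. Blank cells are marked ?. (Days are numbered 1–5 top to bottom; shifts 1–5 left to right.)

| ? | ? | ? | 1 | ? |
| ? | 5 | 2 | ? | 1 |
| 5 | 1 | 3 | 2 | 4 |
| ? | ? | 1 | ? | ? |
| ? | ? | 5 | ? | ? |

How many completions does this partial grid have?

Day 1, shift 1: eliminating its day and shift leaves {3, 2, 4}.
Day 1, shift 2: eliminating its day and shift leaves {3, 2, 4}.
Day 1, shift 3: eliminating its day and shift leaves {4}.
Day 1, shift 5: eliminating its day and shift leaves {5, 3, 2}.
Day 2, shift 1: eliminating its day and shift leaves {3, 4}.
Day 2, shift 4: eliminating its day and shift leaves {3, 4}.
Day 4, shift 1: eliminating its day and shift leaves {3, 2, 4}.
Day 4, shift 2: eliminating its day and shift leaves {3, 2, 4}.
Day 4, shift 4: eliminating its day and shift leaves {5, 3, 4}.
Day 4, shift 5: eliminating its day and shift leaves {5, 3, 2}.
Day 5, shift 1: eliminating its day and shift leaves {3, 2, 1, 4}.
Day 5, shift 2: eliminating its day and shift leaves {3, 2, 4}.
Day 5, shift 4: eliminating its day and shift leaves {3, 4}.
Day 5, shift 5: eliminating its day and shift leaves {3, 2}.
Enumerating the assignments across these blanks that avoid any day or shift repeat gives 3 completions.

3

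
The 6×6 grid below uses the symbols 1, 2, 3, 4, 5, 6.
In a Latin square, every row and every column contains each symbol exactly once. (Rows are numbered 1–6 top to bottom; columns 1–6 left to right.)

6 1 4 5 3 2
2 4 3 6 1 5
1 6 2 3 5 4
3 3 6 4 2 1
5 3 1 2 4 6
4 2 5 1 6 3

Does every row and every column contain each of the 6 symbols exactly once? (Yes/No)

No

Column 2 contains 3 twice (at rows 4 and 5), so it is not a permutation.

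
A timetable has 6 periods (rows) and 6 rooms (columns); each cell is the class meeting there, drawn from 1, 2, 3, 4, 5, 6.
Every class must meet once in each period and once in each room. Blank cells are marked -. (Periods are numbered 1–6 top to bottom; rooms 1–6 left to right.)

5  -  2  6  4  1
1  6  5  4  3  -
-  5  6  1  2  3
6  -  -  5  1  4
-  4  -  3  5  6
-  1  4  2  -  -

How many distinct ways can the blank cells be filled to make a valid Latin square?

1

Period 1, room 2: eliminating its period and room leaves {3}.
Period 2, room 6: eliminating its period and room leaves {2}.
Period 3, room 1: eliminating its period and room leaves {4}.
Period 4, room 2: eliminating its period and room leaves {2, 3}.
Period 4, room 3: eliminating its period and room leaves {3}.
Period 5, room 1: eliminating its period and room leaves {2}.
Period 5, room 3: eliminating its period and room leaves {1}.
Period 6, room 1: eliminating its period and room leaves {3}.
Period 6, room 5: eliminating its period and room leaves {6}.
Period 6, room 6: eliminating its period and room leaves {5}.
Only one assignment across all blanks avoids any period or room repeat, giving 1 completion.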